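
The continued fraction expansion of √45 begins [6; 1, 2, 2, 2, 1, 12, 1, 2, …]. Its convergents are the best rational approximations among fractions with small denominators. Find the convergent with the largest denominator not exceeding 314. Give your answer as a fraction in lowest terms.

2046/305

a_0 = 6: 6/1  (≤ bound)
a_1 = 1: 7/1  (≤ bound)
a_2 = 2: 20/3  (≤ bound)
a_3 = 2: 47/7  (≤ bound)
a_4 = 2: 114/17  (≤ bound)
a_5 = 1: 161/24  (≤ bound)
a_6 = 12: 2046/305  (≤ bound)
a_7 = 1: 2207/329  (> 314, stop)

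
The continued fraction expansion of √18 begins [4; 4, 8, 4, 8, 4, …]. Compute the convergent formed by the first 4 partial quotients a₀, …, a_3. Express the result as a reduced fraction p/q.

Build up convergents one term at a time:
a_0 = 4: 4/1
a_1 = 4: 17/4
a_2 = 8: 140/33
a_3 = 4: 577/136

577/136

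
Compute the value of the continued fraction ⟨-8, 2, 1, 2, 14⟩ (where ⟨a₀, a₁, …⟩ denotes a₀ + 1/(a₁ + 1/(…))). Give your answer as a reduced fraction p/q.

Start with 14.
2 + 1/(14/1) = 2 + 1/14 = 29/14
1 + 1/(29/14) = 1 + 14/29 = 43/29
2 + 1/(43/29) = 2 + 29/43 = 115/43
-8 + 1/(115/43) = -8 + 43/115 = -877/115

-877/115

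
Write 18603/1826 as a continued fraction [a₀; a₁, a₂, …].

Repeatedly divide and take the remainder:
18603 = 10·1826 + 343, so a_0 = 10
1826 = 5·343 + 111, so a_1 = 5
343 = 3·111 + 10, so a_2 = 3
111 = 11·10 + 1, so a_3 = 11
10 = 10·1 + 0, so a_4 = 10

[10; 5, 3, 11, 10]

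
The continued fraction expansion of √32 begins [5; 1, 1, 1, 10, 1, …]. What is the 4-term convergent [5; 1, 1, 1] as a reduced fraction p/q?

17/3

Start with 1.
1 + 1/(1/1) = 1 + 1/1 = 2/1
1 + 1/(2/1) = 1 + 1/2 = 3/2
5 + 1/(3/2) = 5 + 2/3 = 17/3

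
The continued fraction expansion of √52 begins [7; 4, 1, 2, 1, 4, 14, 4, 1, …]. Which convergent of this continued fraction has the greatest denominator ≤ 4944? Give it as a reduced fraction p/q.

a_0 = 7: 7/1  (≤ bound)
a_1 = 4: 29/4  (≤ bound)
a_2 = 1: 36/5  (≤ bound)
a_3 = 2: 101/14  (≤ bound)
a_4 = 1: 137/19  (≤ bound)
a_5 = 4: 649/90  (≤ bound)
a_6 = 14: 9223/1279  (≤ bound)
a_7 = 4: 37541/5206  (> 4944, stop)

9223/1279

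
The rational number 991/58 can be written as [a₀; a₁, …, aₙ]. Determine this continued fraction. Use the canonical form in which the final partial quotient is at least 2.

991 = 17·58 + 5, so a_0 = 17
58 = 11·5 + 3, so a_1 = 11
5 = 1·3 + 2, so a_2 = 1
3 = 1·2 + 1, so a_3 = 1
2 = 2·1 + 0, so a_4 = 2

[17; 11, 1, 1, 2]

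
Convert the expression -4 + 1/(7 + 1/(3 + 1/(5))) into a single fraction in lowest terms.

Start with 5.
3 + 1/(5/1) = 3 + 1/5 = 16/5
7 + 1/(16/5) = 7 + 5/16 = 117/16
-4 + 1/(117/16) = -4 + 16/117 = -452/117

-452/117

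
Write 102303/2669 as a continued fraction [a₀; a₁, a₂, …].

⌊102303/2669⌋ = 38, remainder 881
⌊2669/881⌋ = 3, remainder 26
⌊881/26⌋ = 33, remainder 23
⌊26/23⌋ = 1, remainder 3
⌊23/3⌋ = 7, remainder 2
⌊3/2⌋ = 1, remainder 1
⌊2/1⌋ = 2, remainder 0

[38; 3, 33, 1, 7, 1, 2]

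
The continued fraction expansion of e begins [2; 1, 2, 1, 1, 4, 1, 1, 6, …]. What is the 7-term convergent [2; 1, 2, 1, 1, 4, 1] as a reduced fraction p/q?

106/39

a_0 = 2: 2/1
a_1 = 1: 3/1
a_2 = 2: 8/3
a_3 = 1: 11/4
a_4 = 1: 19/7
a_5 = 4: 87/32
a_6 = 1: 106/39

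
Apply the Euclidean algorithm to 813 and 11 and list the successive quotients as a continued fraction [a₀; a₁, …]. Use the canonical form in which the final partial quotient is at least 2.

[73; 1, 10]

813 = 73·11 + 10, so a_0 = 73
11 = 1·10 + 1, so a_1 = 1
10 = 10·1 + 0, so a_2 = 10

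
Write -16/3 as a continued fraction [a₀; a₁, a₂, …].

⌊-16/3⌋ = -6, remainder 2
⌊3/2⌋ = 1, remainder 1
⌊2/1⌋ = 2, remainder 0

[-6; 1, 2]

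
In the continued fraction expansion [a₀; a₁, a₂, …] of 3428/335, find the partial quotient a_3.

2

⌊3428/335⌋ = 10, remainder 78
⌊335/78⌋ = 4, remainder 23
⌊78/23⌋ = 3, remainder 9
⌊23/9⌋ = 2, remainder 5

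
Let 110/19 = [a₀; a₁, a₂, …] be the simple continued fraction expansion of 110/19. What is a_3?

110 = 5·19 + 15, so a_0 = 5
19 = 1·15 + 4, so a_1 = 1
15 = 3·4 + 3, so a_2 = 3
4 = 1·3 + 1, so a_3 = 1

1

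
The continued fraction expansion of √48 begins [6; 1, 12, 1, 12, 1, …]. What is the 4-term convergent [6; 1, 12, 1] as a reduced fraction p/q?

Start with 1.
12 + 1/(1/1) = 12 + 1/1 = 13/1
1 + 1/(13/1) = 1 + 1/13 = 14/13
6 + 1/(14/13) = 6 + 13/14 = 97/14

97/14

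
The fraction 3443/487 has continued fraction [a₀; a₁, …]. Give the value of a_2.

3443 ÷ 487 → quotient 7, remainder 34
487 ÷ 34 → quotient 14, remainder 11
34 ÷ 11 → quotient 3, remainder 1

3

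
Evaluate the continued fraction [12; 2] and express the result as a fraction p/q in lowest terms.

25/2

a_0 = 12: 12/1
a_1 = 2: 25/2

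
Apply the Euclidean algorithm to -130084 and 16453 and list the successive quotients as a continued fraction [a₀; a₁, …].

[-8; 10, 1, 2, 6, 6, 13]

Apply division with remainder until the remainder is 0:
-130084 = -8·16453 + 1540, so a_0 = -8
16453 = 10·1540 + 1053, so a_1 = 10
1540 = 1·1053 + 487, so a_2 = 1
1053 = 2·487 + 79, so a_3 = 2
487 = 6·79 + 13, so a_4 = 6
79 = 6·13 + 1, so a_5 = 6
13 = 13·1 + 0, so a_6 = 13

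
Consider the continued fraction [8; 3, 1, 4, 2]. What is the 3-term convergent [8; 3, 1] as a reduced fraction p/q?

a_0 = 8: 8/1
a_1 = 3: 25/3
a_2 = 1: 33/4

33/4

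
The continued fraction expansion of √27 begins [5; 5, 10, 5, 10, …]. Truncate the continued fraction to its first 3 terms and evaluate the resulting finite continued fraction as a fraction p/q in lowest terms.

a_0 = 5: 5/1
a_1 = 5: 26/5
a_2 = 10: 265/51

265/51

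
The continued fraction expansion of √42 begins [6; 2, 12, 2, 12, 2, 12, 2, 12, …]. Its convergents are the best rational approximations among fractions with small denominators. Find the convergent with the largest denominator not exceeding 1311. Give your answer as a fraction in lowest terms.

4206/649

a_0 = 6: 6/1  (≤ bound)
a_1 = 2: 13/2  (≤ bound)
a_2 = 12: 162/25  (≤ bound)
a_3 = 2: 337/52  (≤ bound)
a_4 = 12: 4206/649  (≤ bound)
a_5 = 2: 8749/1350  (> 1311, stop)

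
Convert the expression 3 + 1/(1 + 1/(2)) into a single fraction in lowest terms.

Start with 2.
1 + 1/(2/1) = 1 + 1/2 = 3/2
3 + 1/(3/2) = 3 + 2/3 = 11/3

11/3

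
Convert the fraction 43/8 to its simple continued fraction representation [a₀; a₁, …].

43 = 5·8 + 3, so a_0 = 5
8 = 2·3 + 2, so a_1 = 2
3 = 1·2 + 1, so a_2 = 1
2 = 2·1 + 0, so a_3 = 2

[5; 2, 1, 2]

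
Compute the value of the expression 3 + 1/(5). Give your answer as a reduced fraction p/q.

Work from the innermost term outward:
Start with 5.
3 + 1/(5/1) = 3 + 1/5 = 16/5

16/5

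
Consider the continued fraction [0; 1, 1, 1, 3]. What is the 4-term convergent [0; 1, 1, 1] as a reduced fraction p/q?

2/3

Compute successive convergents:
a_0 = 0: 0/1
a_1 = 1: 1/1
a_2 = 1: 1/2
a_3 = 1: 2/3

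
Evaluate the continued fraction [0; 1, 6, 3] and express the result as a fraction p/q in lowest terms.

19/22

a_0 = 0: 0/1
a_1 = 1: 1/1
a_2 = 6: 6/7
a_3 = 3: 19/22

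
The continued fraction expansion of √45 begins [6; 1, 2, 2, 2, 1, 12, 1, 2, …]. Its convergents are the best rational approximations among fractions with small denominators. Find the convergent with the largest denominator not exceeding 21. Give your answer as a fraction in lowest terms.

114/17

a_0 = 6: 6/1  (≤ bound)
a_1 = 1: 7/1  (≤ bound)
a_2 = 2: 20/3  (≤ bound)
a_3 = 2: 47/7  (≤ bound)
a_4 = 2: 114/17  (≤ bound)
a_5 = 1: 161/24  (> 21, stop)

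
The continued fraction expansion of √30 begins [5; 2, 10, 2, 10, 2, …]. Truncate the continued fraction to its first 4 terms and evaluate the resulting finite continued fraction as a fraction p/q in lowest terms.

241/44

Starting at the tail and folding back:
Start with 2.
10 + 1/(2/1) = 10 + 1/2 = 21/2
2 + 1/(21/2) = 2 + 2/21 = 44/21
5 + 1/(44/21) = 5 + 21/44 = 241/44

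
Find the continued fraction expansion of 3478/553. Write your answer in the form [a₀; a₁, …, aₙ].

[6; 3, 2, 5, 4, 1, 2]

3478 ÷ 553 → quotient 6, remainder 160
553 ÷ 160 → quotient 3, remainder 73
160 ÷ 73 → quotient 2, remainder 14
73 ÷ 14 → quotient 5, remainder 3
14 ÷ 3 → quotient 4, remainder 2
3 ÷ 2 → quotient 1, remainder 1
2 ÷ 1 → quotient 2, remainder 0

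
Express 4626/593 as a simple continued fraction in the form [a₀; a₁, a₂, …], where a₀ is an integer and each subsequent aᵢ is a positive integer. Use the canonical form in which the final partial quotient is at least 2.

[7; 1, 4, 39, 3]

Repeatedly divide and take the remainder:
4626 = 7·593 + 475, so a_0 = 7
593 = 1·475 + 118, so a_1 = 1
475 = 4·118 + 3, so a_2 = 4
118 = 39·3 + 1, so a_3 = 39
3 = 3·1 + 0, so a_4 = 3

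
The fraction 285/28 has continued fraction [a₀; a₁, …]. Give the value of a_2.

Apply division with remainder until the remainder is 0:
285 = 10·28 + 5, so a_0 = 10
28 = 5·5 + 3, so a_1 = 5
5 = 1·3 + 2, so a_2 = 1

1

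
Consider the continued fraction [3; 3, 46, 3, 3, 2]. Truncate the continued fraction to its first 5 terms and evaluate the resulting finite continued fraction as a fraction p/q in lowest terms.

Collapse the nested fraction from the inside out:
Start with 3.
3 + 1/(3/1) = 3 + 1/3 = 10/3
46 + 1/(10/3) = 46 + 3/10 = 463/10
3 + 1/(463/10) = 3 + 10/463 = 1399/463
3 + 1/(1399/463) = 3 + 463/1399 = 4660/1399

4660/1399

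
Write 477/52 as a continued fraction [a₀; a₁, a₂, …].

Repeatedly divide and take the remainder:
⌊477/52⌋ = 9, remainder 9
⌊52/9⌋ = 5, remainder 7
⌊9/7⌋ = 1, remainder 2
⌊7/2⌋ = 3, remainder 1
⌊2/1⌋ = 2, remainder 0

[9; 5, 1, 3, 2]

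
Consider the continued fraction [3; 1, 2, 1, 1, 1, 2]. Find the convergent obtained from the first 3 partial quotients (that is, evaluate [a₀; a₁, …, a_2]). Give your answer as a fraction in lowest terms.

11/3

Start with 2.
1 + 1/(2/1) = 1 + 1/2 = 3/2
3 + 1/(3/2) = 3 + 2/3 = 11/3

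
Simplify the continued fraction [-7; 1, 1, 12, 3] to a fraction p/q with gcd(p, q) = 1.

Start with 3.
12 + 1/(3/1) = 12 + 1/3 = 37/3
1 + 1/(37/3) = 1 + 3/37 = 40/37
1 + 1/(40/37) = 1 + 37/40 = 77/40
-7 + 1/(77/40) = -7 + 40/77 = -499/77

-499/77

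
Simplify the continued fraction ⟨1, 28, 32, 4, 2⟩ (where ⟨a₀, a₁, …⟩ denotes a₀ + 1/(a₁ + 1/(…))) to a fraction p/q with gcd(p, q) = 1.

a_0 = 1: 1/1
a_1 = 28: 29/28
a_2 = 32: 929/897
a_3 = 4: 3745/3616
a_4 = 2: 8419/8129

8419/8129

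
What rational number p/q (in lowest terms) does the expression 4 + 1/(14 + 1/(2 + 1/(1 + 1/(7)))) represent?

1343/330

Use the convergent recurrence hₖ = aₖ·hₖ₋₁ + hₖ₋₂ (and likewise for the denominators kₖ):
a_0 = 4: 4/1
a_1 = 14: 57/14
a_2 = 2: 118/29
a_3 = 1: 175/43
a_4 = 7: 1343/330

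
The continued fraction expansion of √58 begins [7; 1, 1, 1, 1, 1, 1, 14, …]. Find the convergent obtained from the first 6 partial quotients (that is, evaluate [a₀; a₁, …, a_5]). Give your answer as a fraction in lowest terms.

61/8

Work from the innermost term outward:
Start with 1.
1 + 1/(1/1) = 1 + 1/1 = 2/1
1 + 1/(2/1) = 1 + 1/2 = 3/2
1 + 1/(3/2) = 1 + 2/3 = 5/3
1 + 1/(5/3) = 1 + 3/5 = 8/5
7 + 1/(8/5) = 7 + 5/8 = 61/8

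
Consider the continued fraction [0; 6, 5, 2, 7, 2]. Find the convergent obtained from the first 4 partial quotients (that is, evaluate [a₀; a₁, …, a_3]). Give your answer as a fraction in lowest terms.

a_0 = 0: 0/1
a_1 = 6: 1/6
a_2 = 5: 5/31
a_3 = 2: 11/68

11/68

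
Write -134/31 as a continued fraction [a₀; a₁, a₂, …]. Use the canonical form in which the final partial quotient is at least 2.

Run the Euclidean algorithm, recording each quotient:
-134 = -5·31 + 21, so a_0 = -5
31 = 1·21 + 10, so a_1 = 1
21 = 2·10 + 1, so a_2 = 2
10 = 10·1 + 0, so a_3 = 10

[-5; 1, 2, 10]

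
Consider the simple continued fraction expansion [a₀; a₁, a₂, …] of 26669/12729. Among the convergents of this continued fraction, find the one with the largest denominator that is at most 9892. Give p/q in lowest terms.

List convergents until the denominator exceeds the bound:
a_0 = 2: 2/1  (≤ bound)
a_1 = 10: 21/10  (≤ bound)
a_2 = 1: 23/11  (≤ bound)
a_3 = 1: 44/21  (≤ bound)
a_4 = 21: 947/452  (≤ bound)
a_5 = 1: 991/473  (≤ bound)
a_6 = 12: 12839/6128  (≤ bound)
a_7 = 2: 26669/12729  (> 9892, stop)

12839/6128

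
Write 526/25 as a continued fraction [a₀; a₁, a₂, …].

526 ÷ 25 → quotient 21, remainder 1
25 ÷ 1 → quotient 25, remainder 0

[21; 25]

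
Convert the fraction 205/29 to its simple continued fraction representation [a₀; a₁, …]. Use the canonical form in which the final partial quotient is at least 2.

205 = 7·29 + 2, so a_0 = 7
29 = 14·2 + 1, so a_1 = 14
2 = 2·1 + 0, so a_2 = 2

[7; 14, 2]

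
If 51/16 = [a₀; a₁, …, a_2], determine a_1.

51 = 3·16 + 3, so a_0 = 3
16 = 5·3 + 1, so a_1 = 5

5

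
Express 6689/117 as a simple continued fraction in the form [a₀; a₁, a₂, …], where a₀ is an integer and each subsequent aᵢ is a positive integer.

Repeatedly divide and take the remainder:
6689 ÷ 117 → quotient 57, remainder 20
117 ÷ 20 → quotient 5, remainder 17
20 ÷ 17 → quotient 1, remainder 3
17 ÷ 3 → quotient 5, remainder 2
3 ÷ 2 → quotient 1, remainder 1
2 ÷ 1 → quotient 2, remainder 0

[57; 5, 1, 5, 1, 2]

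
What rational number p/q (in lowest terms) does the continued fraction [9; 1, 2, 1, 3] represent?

146/15

Collapse the nested fraction from the inside out:
Start with 3.
1 + 1/(3/1) = 1 + 1/3 = 4/3
2 + 1/(4/3) = 2 + 3/4 = 11/4
1 + 1/(11/4) = 1 + 4/11 = 15/11
9 + 1/(15/11) = 9 + 11/15 = 146/15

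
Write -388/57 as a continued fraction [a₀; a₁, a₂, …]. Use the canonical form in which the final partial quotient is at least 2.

[-7; 5, 5, 2]

⌊-388/57⌋ = -7, remainder 11
⌊57/11⌋ = 5, remainder 2
⌊11/2⌋ = 5, remainder 1
⌊2/1⌋ = 2, remainder 0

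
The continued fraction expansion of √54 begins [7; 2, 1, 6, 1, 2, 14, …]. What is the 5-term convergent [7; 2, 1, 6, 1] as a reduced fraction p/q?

Start with 1.
6 + 1/(1/1) = 6 + 1/1 = 7/1
1 + 1/(7/1) = 1 + 1/7 = 8/7
2 + 1/(8/7) = 2 + 7/8 = 23/8
7 + 1/(23/8) = 7 + 8/23 = 169/23

169/23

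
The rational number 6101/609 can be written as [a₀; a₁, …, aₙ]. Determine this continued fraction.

Repeatedly divide and take the remainder:
6101 ÷ 609 → quotient 10, remainder 11
609 ÷ 11 → quotient 55, remainder 4
11 ÷ 4 → quotient 2, remainder 3
4 ÷ 3 → quotient 1, remainder 1
3 ÷ 1 → quotient 3, remainder 0

[10; 55, 2, 1, 3]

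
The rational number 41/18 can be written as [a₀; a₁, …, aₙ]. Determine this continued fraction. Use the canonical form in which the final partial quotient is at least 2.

41 = 2·18 + 5, so a_0 = 2
18 = 3·5 + 3, so a_1 = 3
5 = 1·3 + 2, so a_2 = 1
3 = 1·2 + 1, so a_3 = 1
2 = 2·1 + 0, so a_4 = 2

[2; 3, 1, 1, 2]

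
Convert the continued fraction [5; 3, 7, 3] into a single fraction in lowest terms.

367/69

Compute successive convergents:
a_0 = 5: 5/1
a_1 = 3: 16/3
a_2 = 7: 117/22
a_3 = 3: 367/69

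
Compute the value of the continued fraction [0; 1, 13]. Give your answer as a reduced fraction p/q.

a_0 = 0: 0/1
a_1 = 1: 1/1
a_2 = 13: 13/14

13/14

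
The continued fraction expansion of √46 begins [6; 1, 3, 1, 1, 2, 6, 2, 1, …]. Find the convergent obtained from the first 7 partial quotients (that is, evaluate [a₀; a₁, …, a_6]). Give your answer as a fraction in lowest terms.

Start with 6.
2 + 1/(6/1) = 2 + 1/6 = 13/6
1 + 1/(13/6) = 1 + 6/13 = 19/13
1 + 1/(19/13) = 1 + 13/19 = 32/19
3 + 1/(32/19) = 3 + 19/32 = 115/32
1 + 1/(115/32) = 1 + 32/115 = 147/115
6 + 1/(147/115) = 6 + 115/147 = 997/147

997/147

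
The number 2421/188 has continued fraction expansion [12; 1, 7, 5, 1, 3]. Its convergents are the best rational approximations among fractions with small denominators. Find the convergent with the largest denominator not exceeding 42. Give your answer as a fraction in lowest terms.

a_0 = 12: 12/1  (≤ bound)
a_1 = 1: 13/1  (≤ bound)
a_2 = 7: 103/8  (≤ bound)
a_3 = 5: 528/41  (≤ bound)
a_4 = 1: 631/49  (> 42, stop)

528/41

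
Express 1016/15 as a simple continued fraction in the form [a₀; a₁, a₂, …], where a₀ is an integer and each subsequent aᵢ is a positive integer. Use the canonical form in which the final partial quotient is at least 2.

1016 = 67·15 + 11, so a_0 = 67
15 = 1·11 + 4, so a_1 = 1
11 = 2·4 + 3, so a_2 = 2
4 = 1·3 + 1, so a_3 = 1
3 = 3·1 + 0, so a_4 = 3

[67; 1, 2, 1, 3]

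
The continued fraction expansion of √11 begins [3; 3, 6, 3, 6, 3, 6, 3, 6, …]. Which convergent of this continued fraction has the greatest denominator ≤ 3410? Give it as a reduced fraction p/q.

a_0 = 3: 3/1  (≤ bound)
a_1 = 3: 10/3  (≤ bound)
a_2 = 6: 63/19  (≤ bound)
a_3 = 3: 199/60  (≤ bound)
a_4 = 6: 1257/379  (≤ bound)
a_5 = 3: 3970/1197  (≤ bound)
a_6 = 6: 25077/7561  (> 3410, stop)

3970/1197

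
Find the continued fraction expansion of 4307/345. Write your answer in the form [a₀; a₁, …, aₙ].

[12; 2, 15, 5, 2]

Run the Euclidean algorithm, recording each quotient:
⌊4307/345⌋ = 12, remainder 167
⌊345/167⌋ = 2, remainder 11
⌊167/11⌋ = 15, remainder 2
⌊11/2⌋ = 5, remainder 1
⌊2/1⌋ = 2, remainder 0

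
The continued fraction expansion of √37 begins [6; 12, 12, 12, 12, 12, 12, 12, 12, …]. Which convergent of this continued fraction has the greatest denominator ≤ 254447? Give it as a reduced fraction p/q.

List convergents until the denominator exceeds the bound:
a_0 = 6: 6/1  (≤ bound)
a_1 = 12: 73/12  (≤ bound)
a_2 = 12: 882/145  (≤ bound)
a_3 = 12: 10657/1752  (≤ bound)
a_4 = 12: 128766/21169  (≤ bound)
a_5 = 12: 1555849/255780  (> 254447, stop)

128766/21169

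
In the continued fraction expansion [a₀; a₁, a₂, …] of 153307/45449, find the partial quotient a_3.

2

Repeatedly divide and take the remainder:
153307 ÷ 45449 → quotient 3, remainder 16960
45449 ÷ 16960 → quotient 2, remainder 11529
16960 ÷ 11529 → quotient 1, remainder 5431
11529 ÷ 5431 → quotient 2, remainder 667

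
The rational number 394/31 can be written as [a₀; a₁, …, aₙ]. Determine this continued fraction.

⌊394/31⌋ = 12, remainder 22
⌊31/22⌋ = 1, remainder 9
⌊22/9⌋ = 2, remainder 4
⌊9/4⌋ = 2, remainder 1
⌊4/1⌋ = 4, remainder 0

[12; 1, 2, 2, 4]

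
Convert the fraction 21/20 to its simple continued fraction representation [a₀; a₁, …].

[1; 20]

21 = 1·20 + 1, so a_0 = 1
20 = 20·1 + 0, so a_1 = 20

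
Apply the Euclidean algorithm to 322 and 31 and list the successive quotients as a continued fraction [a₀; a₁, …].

Apply division with remainder until the remainder is 0:
⌊322/31⌋ = 10, remainder 12
⌊31/12⌋ = 2, remainder 7
⌊12/7⌋ = 1, remainder 5
⌊7/5⌋ = 1, remainder 2
⌊5/2⌋ = 2, remainder 1
⌊2/1⌋ = 2, remainder 0

[10; 2, 1, 1, 2, 2]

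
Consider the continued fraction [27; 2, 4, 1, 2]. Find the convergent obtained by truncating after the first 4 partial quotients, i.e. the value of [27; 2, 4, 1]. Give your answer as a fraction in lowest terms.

302/11

Use the convergent recurrence hₖ = aₖ·hₖ₋₁ + hₖ₋₂ (and likewise for the denominators kₖ):
a_0 = 27: 27/1
a_1 = 2: 55/2
a_2 = 4: 247/9
a_3 = 1: 302/11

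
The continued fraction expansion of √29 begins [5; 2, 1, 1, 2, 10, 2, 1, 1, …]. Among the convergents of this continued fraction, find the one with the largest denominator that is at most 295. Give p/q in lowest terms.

List convergents until the denominator exceeds the bound:
a_0 = 5: 5/1  (≤ bound)
a_1 = 2: 11/2  (≤ bound)
a_2 = 1: 16/3  (≤ bound)
a_3 = 1: 27/5  (≤ bound)
a_4 = 2: 70/13  (≤ bound)
a_5 = 10: 727/135  (≤ bound)
a_6 = 2: 1524/283  (≤ bound)
a_7 = 1: 2251/418  (> 295, stop)

1524/283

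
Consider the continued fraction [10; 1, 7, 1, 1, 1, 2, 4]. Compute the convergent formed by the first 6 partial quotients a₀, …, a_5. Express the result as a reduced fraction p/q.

Start with 1.
1 + 1/(1/1) = 1 + 1/1 = 2/1
1 + 1/(2/1) = 1 + 1/2 = 3/2
7 + 1/(3/2) = 7 + 2/3 = 23/3
1 + 1/(23/3) = 1 + 3/23 = 26/23
10 + 1/(26/23) = 10 + 23/26 = 283/26

283/26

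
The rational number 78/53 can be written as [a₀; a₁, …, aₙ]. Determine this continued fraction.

Run the Euclidean algorithm, recording each quotient:
78 = 1·53 + 25, so a_0 = 1
53 = 2·25 + 3, so a_1 = 2
25 = 8·3 + 1, so a_2 = 8
3 = 3·1 + 0, so a_3 = 3

[1; 2, 8, 3]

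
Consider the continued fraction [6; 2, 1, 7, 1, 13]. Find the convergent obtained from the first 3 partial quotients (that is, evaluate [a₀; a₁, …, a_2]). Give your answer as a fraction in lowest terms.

Start with 1.
2 + 1/(1/1) = 2 + 1/1 = 3/1
6 + 1/(3/1) = 6 + 1/3 = 19/3

19/3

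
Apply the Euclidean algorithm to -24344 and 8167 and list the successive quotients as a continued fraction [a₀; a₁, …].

⌊-24344/8167⌋ = -3, remainder 157
⌊8167/157⌋ = 52, remainder 3
⌊157/3⌋ = 52, remainder 1
⌊3/1⌋ = 3, remainder 0

[-3; 52, 52, 3]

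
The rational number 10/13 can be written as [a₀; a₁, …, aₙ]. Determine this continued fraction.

[0; 1, 3, 3]

10 ÷ 13 → quotient 0, remainder 10
13 ÷ 10 → quotient 1, remainder 3
10 ÷ 3 → quotient 3, remainder 1
3 ÷ 1 → quotient 3, remainder 0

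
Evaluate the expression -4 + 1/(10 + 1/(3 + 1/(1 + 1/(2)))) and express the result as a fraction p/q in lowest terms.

Use the convergent recurrence hₖ = aₖ·hₖ₋₁ + hₖ₋₂ (and likewise for the denominators kₖ):
a_0 = -4: -4/1
a_1 = 10: -39/10
a_2 = 3: -121/31
a_3 = 1: -160/41
a_4 = 2: -441/113

-441/113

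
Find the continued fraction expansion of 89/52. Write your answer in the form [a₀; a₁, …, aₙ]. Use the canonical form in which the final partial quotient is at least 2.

[1; 1, 2, 2, 7]

Run the Euclidean algorithm, recording each quotient:
⌊89/52⌋ = 1, remainder 37
⌊52/37⌋ = 1, remainder 15
⌊37/15⌋ = 2, remainder 7
⌊15/7⌋ = 2, remainder 1
⌊7/1⌋ = 7, remainder 0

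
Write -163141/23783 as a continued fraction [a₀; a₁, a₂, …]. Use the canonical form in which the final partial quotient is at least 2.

-163141 = -7·23783 + 3340, so a_0 = -7
23783 = 7·3340 + 403, so a_1 = 7
3340 = 8·403 + 116, so a_2 = 8
403 = 3·116 + 55, so a_3 = 3
116 = 2·55 + 6, so a_4 = 2
55 = 9·6 + 1, so a_5 = 9
6 = 6·1 + 0, so a_6 = 6

[-7; 7, 8, 3, 2, 9, 6]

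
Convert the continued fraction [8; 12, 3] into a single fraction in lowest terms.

Start with 3.
12 + 1/(3/1) = 12 + 1/3 = 37/3
8 + 1/(37/3) = 8 + 3/37 = 299/37

299/37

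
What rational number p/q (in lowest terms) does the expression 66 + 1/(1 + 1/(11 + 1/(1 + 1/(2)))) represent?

Starting at the tail and folding back:
Start with 2.
1 + 1/(2/1) = 1 + 1/2 = 3/2
11 + 1/(3/2) = 11 + 2/3 = 35/3
1 + 1/(35/3) = 1 + 3/35 = 38/35
66 + 1/(38/35) = 66 + 35/38 = 2543/38

2543/38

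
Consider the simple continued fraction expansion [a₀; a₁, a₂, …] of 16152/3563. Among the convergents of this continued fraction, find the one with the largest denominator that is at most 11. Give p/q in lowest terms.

List convergents until the denominator exceeds the bound:
a_0 = 4: 4/1  (≤ bound)
a_1 = 1: 5/1  (≤ bound)
a_2 = 1: 9/2  (≤ bound)
a_3 = 7: 68/15  (> 11, stop)

9/2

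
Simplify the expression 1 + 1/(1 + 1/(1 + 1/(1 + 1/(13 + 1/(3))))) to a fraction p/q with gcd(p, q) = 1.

Start with 3.
13 + 1/(3/1) = 13 + 1/3 = 40/3
1 + 1/(40/3) = 1 + 3/40 = 43/40
1 + 1/(43/40) = 1 + 40/43 = 83/43
1 + 1/(83/43) = 1 + 43/83 = 126/83
1 + 1/(126/83) = 1 + 83/126 = 209/126

209/126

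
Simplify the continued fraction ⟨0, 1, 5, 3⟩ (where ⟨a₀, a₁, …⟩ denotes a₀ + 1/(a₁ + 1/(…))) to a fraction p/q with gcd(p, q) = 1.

Start with 3.
5 + 1/(3/1) = 5 + 1/3 = 16/3
1 + 1/(16/3) = 1 + 3/16 = 19/16
0 + 1/(19/16) = 0 + 16/19 = 16/19

16/19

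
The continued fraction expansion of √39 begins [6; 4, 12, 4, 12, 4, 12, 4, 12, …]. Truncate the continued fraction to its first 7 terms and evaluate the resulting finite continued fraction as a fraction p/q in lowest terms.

Collapse the nested fraction from the inside out:
Start with 12.
4 + 1/(12/1) = 4 + 1/12 = 49/12
12 + 1/(49/12) = 12 + 12/49 = 600/49
4 + 1/(600/49) = 4 + 49/600 = 2449/600
12 + 1/(2449/600) = 12 + 600/2449 = 29988/2449
4 + 1/(29988/2449) = 4 + 2449/29988 = 122401/29988
6 + 1/(122401/29988) = 6 + 29988/122401 = 764394/122401

764394/122401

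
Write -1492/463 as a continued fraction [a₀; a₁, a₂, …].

-1492 = -4·463 + 360, so a_0 = -4
463 = 1·360 + 103, so a_1 = 1
360 = 3·103 + 51, so a_2 = 3
103 = 2·51 + 1, so a_3 = 2
51 = 51·1 + 0, so a_4 = 51

[-4; 1, 3, 2, 51]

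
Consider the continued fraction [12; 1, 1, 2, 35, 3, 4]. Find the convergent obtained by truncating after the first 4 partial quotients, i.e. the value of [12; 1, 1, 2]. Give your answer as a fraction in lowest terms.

63/5

Start with 2.
1 + 1/(2/1) = 1 + 1/2 = 3/2
1 + 1/(3/2) = 1 + 2/3 = 5/3
12 + 1/(5/3) = 12 + 3/5 = 63/5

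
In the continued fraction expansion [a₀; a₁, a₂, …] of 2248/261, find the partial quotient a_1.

⌊2248/261⌋ = 8, remainder 160
⌊261/160⌋ = 1, remainder 101

1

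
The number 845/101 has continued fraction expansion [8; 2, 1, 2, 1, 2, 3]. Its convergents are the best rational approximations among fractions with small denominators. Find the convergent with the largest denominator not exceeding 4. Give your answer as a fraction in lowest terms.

25/3

a_0 = 8: 8/1  (≤ bound)
a_1 = 2: 17/2  (≤ bound)
a_2 = 1: 25/3  (≤ bound)
a_3 = 2: 67/8  (> 4, stop)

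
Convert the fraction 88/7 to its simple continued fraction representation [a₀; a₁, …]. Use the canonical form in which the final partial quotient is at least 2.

⌊88/7⌋ = 12, remainder 4
⌊7/4⌋ = 1, remainder 3
⌊4/3⌋ = 1, remainder 1
⌊3/1⌋ = 3, remainder 0

[12; 1, 1, 3]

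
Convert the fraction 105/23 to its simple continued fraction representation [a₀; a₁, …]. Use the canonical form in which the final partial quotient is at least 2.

[4; 1, 1, 3, 3]

Repeatedly divide and take the remainder:
105 = 4·23 + 13, so a_0 = 4
23 = 1·13 + 10, so a_1 = 1
13 = 1·10 + 3, so a_2 = 1
10 = 3·3 + 1, so a_3 = 3
3 = 3·1 + 0, so a_4 = 3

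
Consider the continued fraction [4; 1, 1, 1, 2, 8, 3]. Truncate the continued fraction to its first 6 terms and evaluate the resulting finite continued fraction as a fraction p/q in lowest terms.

310/67

Build up convergents one term at a time:
a_0 = 4: 4/1
a_1 = 1: 5/1
a_2 = 1: 9/2
a_3 = 1: 14/3
a_4 = 2: 37/8
a_5 = 8: 310/67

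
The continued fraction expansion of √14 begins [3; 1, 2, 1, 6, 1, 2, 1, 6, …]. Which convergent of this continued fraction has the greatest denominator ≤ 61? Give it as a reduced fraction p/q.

116/31

a_0 = 3: 3/1  (≤ bound)
a_1 = 1: 4/1  (≤ bound)
a_2 = 2: 11/3  (≤ bound)
a_3 = 1: 15/4  (≤ bound)
a_4 = 6: 101/27  (≤ bound)
a_5 = 1: 116/31  (≤ bound)
a_6 = 2: 333/89  (> 61, stop)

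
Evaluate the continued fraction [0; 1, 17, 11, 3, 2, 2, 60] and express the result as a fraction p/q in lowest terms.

a_0 = 0: 0/1
a_1 = 1: 1/1
a_2 = 17: 17/18
a_3 = 11: 188/199
a_4 = 3: 581/615
a_5 = 2: 1350/1429
a_6 = 2: 3281/3473
a_7 = 60: 198210/209809

198210/209809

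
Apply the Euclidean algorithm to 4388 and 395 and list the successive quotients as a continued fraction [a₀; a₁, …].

4388 ÷ 395 → quotient 11, remainder 43
395 ÷ 43 → quotient 9, remainder 8
43 ÷ 8 → quotient 5, remainder 3
8 ÷ 3 → quotient 2, remainder 2
3 ÷ 2 → quotient 1, remainder 1
2 ÷ 1 → quotient 2, remainder 0

[11; 9, 5, 2, 1, 2]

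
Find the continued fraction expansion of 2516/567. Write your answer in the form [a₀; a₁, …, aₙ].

[4; 2, 3, 2, 35]

Run the Euclidean algorithm, recording each quotient:
⌊2516/567⌋ = 4, remainder 248
⌊567/248⌋ = 2, remainder 71
⌊248/71⌋ = 3, remainder 35
⌊71/35⌋ = 2, remainder 1
⌊35/1⌋ = 35, remainder 0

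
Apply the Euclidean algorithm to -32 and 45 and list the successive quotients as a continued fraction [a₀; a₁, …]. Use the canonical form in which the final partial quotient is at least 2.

[-1; 3, 2, 6]

⌊-32/45⌋ = -1, remainder 13
⌊45/13⌋ = 3, remainder 6
⌊13/6⌋ = 2, remainder 1
⌊6/1⌋ = 6, remainder 0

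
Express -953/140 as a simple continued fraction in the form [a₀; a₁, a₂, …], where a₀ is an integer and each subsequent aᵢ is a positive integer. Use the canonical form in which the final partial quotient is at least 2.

[-7; 5, 5, 2, 2]

Apply division with remainder until the remainder is 0:
-953 = -7·140 + 27, so a_0 = -7
140 = 5·27 + 5, so a_1 = 5
27 = 5·5 + 2, so a_2 = 5
5 = 2·2 + 1, so a_3 = 2
2 = 2·1 + 0, so a_4 = 2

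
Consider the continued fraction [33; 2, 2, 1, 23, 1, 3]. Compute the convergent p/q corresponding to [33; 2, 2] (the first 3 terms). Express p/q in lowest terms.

Start with 2.
2 + 1/(2/1) = 2 + 1/2 = 5/2
33 + 1/(5/2) = 33 + 2/5 = 167/5

167/5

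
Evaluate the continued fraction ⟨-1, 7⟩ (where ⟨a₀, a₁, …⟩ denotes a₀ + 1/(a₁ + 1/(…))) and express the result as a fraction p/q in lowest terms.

Start with 7.
-1 + 1/(7/1) = -1 + 1/7 = -6/7

-6/7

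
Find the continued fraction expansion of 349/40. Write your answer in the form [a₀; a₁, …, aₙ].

Run the Euclidean algorithm, recording each quotient:
⌊349/40⌋ = 8, remainder 29
⌊40/29⌋ = 1, remainder 11
⌊29/11⌋ = 2, remainder 7
⌊11/7⌋ = 1, remainder 4
⌊7/4⌋ = 1, remainder 3
⌊4/3⌋ = 1, remainder 1
⌊3/1⌋ = 3, remainder 0

[8; 1, 2, 1, 1, 1, 3]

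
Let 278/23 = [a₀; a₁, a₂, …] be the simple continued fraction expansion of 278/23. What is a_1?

11

278 = 12·23 + 2, so a_0 = 12
23 = 11·2 + 1, so a_1 = 11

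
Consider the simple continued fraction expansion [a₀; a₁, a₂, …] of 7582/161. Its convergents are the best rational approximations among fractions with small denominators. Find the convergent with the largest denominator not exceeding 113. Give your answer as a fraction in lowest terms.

a_0 = 47: 47/1  (≤ bound)
a_1 = 10: 471/10  (≤ bound)
a_2 = 1: 518/11  (≤ bound)
a_3 = 2: 1507/32  (≤ bound)
a_4 = 1: 2025/43  (≤ bound)
a_5 = 3: 7582/161  (> 113, stop)

2025/43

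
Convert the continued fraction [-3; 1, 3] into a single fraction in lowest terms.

Start with 3.
1 + 1/(3/1) = 1 + 1/3 = 4/3
-3 + 1/(4/3) = -3 + 3/4 = -9/4

-9/4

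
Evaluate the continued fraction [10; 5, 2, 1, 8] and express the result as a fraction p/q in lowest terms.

Collapse the nested fraction from the inside out:
Start with 8.
1 + 1/(8/1) = 1 + 1/8 = 9/8
2 + 1/(9/8) = 2 + 8/9 = 26/9
5 + 1/(26/9) = 5 + 9/26 = 139/26
10 + 1/(139/26) = 10 + 26/139 = 1416/139

1416/139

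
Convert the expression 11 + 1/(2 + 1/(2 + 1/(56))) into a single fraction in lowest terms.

3215/282

Compute successive convergents:
a_0 = 11: 11/1
a_1 = 2: 23/2
a_2 = 2: 57/5
a_3 = 56: 3215/282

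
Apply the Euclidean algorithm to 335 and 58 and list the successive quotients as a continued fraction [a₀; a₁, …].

Run the Euclidean algorithm, recording each quotient:
⌊335/58⌋ = 5, remainder 45
⌊58/45⌋ = 1, remainder 13
⌊45/13⌋ = 3, remainder 6
⌊13/6⌋ = 2, remainder 1
⌊6/1⌋ = 6, remainder 0

[5; 1, 3, 2, 6]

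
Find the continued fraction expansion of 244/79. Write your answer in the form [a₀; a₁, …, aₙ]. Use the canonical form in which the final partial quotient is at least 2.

[3; 11, 3, 2]

⌊244/79⌋ = 3, remainder 7
⌊79/7⌋ = 11, remainder 2
⌊7/2⌋ = 3, remainder 1
⌊2/1⌋ = 2, remainder 0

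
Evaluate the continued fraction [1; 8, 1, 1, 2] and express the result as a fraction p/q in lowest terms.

48/43

Use the convergent recurrence hₖ = aₖ·hₖ₋₁ + hₖ₋₂ (and likewise for the denominators kₖ):
a_0 = 1: 1/1
a_1 = 8: 9/8
a_2 = 1: 10/9
a_3 = 1: 19/17
a_4 = 2: 48/43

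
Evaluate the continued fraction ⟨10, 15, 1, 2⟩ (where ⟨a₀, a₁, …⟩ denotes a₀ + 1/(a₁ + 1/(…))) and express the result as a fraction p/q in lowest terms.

Start with 2.
1 + 1/(2/1) = 1 + 1/2 = 3/2
15 + 1/(3/2) = 15 + 2/3 = 47/3
10 + 1/(47/3) = 10 + 3/47 = 473/47

473/47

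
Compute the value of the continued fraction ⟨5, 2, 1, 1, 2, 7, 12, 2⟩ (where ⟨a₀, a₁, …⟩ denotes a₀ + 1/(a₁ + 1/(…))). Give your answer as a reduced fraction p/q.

Start with 2.
12 + 1/(2/1) = 12 + 1/2 = 25/2
7 + 1/(25/2) = 7 + 2/25 = 177/25
2 + 1/(177/25) = 2 + 25/177 = 379/177
1 + 1/(379/177) = 1 + 177/379 = 556/379
1 + 1/(556/379) = 1 + 379/556 = 935/556
2 + 1/(935/556) = 2 + 556/935 = 2426/935
5 + 1/(2426/935) = 5 + 935/2426 = 13065/2426

13065/2426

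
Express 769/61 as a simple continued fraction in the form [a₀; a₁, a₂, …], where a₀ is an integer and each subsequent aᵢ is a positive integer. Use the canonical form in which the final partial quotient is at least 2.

Apply division with remainder until the remainder is 0:
⌊769/61⌋ = 12, remainder 37
⌊61/37⌋ = 1, remainder 24
⌊37/24⌋ = 1, remainder 13
⌊24/13⌋ = 1, remainder 11
⌊13/11⌋ = 1, remainder 2
⌊11/2⌋ = 5, remainder 1
⌊2/1⌋ = 2, remainder 0

[12; 1, 1, 1, 1, 5, 2]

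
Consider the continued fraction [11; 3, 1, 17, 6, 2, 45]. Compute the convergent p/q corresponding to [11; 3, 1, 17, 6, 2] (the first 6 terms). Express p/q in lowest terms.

Start with 2.
6 + 1/(2/1) = 6 + 1/2 = 13/2
17 + 1/(13/2) = 17 + 2/13 = 223/13
1 + 1/(223/13) = 1 + 13/223 = 236/223
3 + 1/(236/223) = 3 + 223/236 = 931/236
11 + 1/(931/236) = 11 + 236/931 = 10477/931

10477/931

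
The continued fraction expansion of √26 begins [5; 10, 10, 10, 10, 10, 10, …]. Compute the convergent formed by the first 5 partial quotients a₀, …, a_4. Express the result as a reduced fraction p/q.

Build up convergents one term at a time:
a_0 = 5: 5/1
a_1 = 10: 51/10
a_2 = 10: 515/101
a_3 = 10: 5201/1020
a_4 = 10: 52525/10301

52525/10301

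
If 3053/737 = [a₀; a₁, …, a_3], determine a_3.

2

Repeatedly divide and take the remainder:
3053 = 4·737 + 105, so a_0 = 4
737 = 7·105 + 2, so a_1 = 7
105 = 52·2 + 1, so a_2 = 52
2 = 2·1 + 0, so a_3 = 2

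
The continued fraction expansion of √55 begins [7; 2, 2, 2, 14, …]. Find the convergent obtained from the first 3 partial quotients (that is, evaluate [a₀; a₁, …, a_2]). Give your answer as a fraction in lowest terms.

37/5

Start with 2.
2 + 1/(2/1) = 2 + 1/2 = 5/2
7 + 1/(5/2) = 7 + 2/5 = 37/5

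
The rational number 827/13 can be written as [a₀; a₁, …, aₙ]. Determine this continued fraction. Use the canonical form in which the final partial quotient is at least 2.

[63; 1, 1, 1, 1, 2]

827 ÷ 13 → quotient 63, remainder 8
13 ÷ 8 → quotient 1, remainder 5
8 ÷ 5 → quotient 1, remainder 3
5 ÷ 3 → quotient 1, remainder 2
3 ÷ 2 → quotient 1, remainder 1
2 ÷ 1 → quotient 2, remainder 0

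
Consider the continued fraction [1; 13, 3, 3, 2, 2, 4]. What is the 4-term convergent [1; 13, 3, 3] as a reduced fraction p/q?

Start with 3.
3 + 1/(3/1) = 3 + 1/3 = 10/3
13 + 1/(10/3) = 13 + 3/10 = 133/10
1 + 1/(133/10) = 1 + 10/133 = 143/133

143/133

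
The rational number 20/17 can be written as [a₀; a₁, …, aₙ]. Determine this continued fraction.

20 = 1·17 + 3, so a_0 = 1
17 = 5·3 + 2, so a_1 = 5
3 = 1·2 + 1, so a_2 = 1
2 = 2·1 + 0, so a_3 = 2

[1; 5, 1, 2]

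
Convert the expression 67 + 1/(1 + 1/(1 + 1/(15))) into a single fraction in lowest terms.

2093/31

a_0 = 67: 67/1
a_1 = 1: 68/1
a_2 = 1: 135/2
a_3 = 15: 2093/31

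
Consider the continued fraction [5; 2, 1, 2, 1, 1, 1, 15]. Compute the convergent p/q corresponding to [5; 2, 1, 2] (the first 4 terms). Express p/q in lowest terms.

43/8

Start with 2.
1 + 1/(2/1) = 1 + 1/2 = 3/2
2 + 1/(3/2) = 2 + 2/3 = 8/3
5 + 1/(8/3) = 5 + 3/8 = 43/8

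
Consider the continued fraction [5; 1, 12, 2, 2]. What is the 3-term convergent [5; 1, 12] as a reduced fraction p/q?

77/13

Compute successive convergents:
a_0 = 5: 5/1
a_1 = 1: 6/1
a_2 = 12: 77/13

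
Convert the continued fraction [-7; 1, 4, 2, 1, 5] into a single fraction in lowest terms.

a_0 = -7: -7/1
a_1 = 1: -6/1
a_2 = 4: -31/5
a_3 = 2: -68/11
a_4 = 1: -99/16
a_5 = 5: -563/91

-563/91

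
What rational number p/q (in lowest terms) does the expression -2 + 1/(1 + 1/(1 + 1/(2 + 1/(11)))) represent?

-80/57

a_0 = -2: -2/1
a_1 = 1: -1/1
a_2 = 1: -3/2
a_3 = 2: -7/5
a_4 = 11: -80/57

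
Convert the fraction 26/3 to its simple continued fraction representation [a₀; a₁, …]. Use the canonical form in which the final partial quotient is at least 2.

[8; 1, 2]

26 = 8·3 + 2, so a_0 = 8
3 = 1·2 + 1, so a_1 = 1
2 = 2·1 + 0, so a_2 = 2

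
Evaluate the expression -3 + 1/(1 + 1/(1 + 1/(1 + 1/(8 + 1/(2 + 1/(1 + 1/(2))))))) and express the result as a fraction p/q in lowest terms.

-509/217

Starting at the tail and folding back:
Start with 2.
1 + 1/(2/1) = 1 + 1/2 = 3/2
2 + 1/(3/2) = 2 + 2/3 = 8/3
8 + 1/(8/3) = 8 + 3/8 = 67/8
1 + 1/(67/8) = 1 + 8/67 = 75/67
1 + 1/(75/67) = 1 + 67/75 = 142/75
1 + 1/(142/75) = 1 + 75/142 = 217/142
-3 + 1/(217/142) = -3 + 142/217 = -509/217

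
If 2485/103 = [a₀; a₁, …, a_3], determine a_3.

12

2485 ÷ 103 → quotient 24, remainder 13
103 ÷ 13 → quotient 7, remainder 12
13 ÷ 12 → quotient 1, remainder 1
12 ÷ 1 → quotient 12, remainder 0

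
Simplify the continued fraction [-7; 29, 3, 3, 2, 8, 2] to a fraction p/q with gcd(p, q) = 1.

-83897/12044

Compute successive convergents:
a_0 = -7: -7/1
a_1 = 29: -202/29
a_2 = 3: -613/88
a_3 = 3: -2041/293
a_4 = 2: -4695/674
a_5 = 8: -39601/5685
a_6 = 2: -83897/12044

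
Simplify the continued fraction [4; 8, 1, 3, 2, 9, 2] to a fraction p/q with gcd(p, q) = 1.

6463/1571

Starting at the tail and folding back:
Start with 2.
9 + 1/(2/1) = 9 + 1/2 = 19/2
2 + 1/(19/2) = 2 + 2/19 = 40/19
3 + 1/(40/19) = 3 + 19/40 = 139/40
1 + 1/(139/40) = 1 + 40/139 = 179/139
8 + 1/(179/139) = 8 + 139/179 = 1571/179
4 + 1/(1571/179) = 4 + 179/1571 = 6463/1571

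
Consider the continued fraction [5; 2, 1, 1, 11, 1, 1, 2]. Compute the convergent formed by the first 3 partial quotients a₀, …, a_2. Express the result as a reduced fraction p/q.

16/3

a_0 = 5: 5/1
a_1 = 2: 11/2
a_2 = 1: 16/3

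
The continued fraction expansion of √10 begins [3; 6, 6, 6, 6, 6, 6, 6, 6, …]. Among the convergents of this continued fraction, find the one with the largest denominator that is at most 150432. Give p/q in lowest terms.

a_0 = 3: 3/1  (≤ bound)
a_1 = 6: 19/6  (≤ bound)
a_2 = 6: 117/37  (≤ bound)
a_3 = 6: 721/228  (≤ bound)
a_4 = 6: 4443/1405  (≤ bound)
a_5 = 6: 27379/8658  (≤ bound)
a_6 = 6: 168717/53353  (≤ bound)
a_7 = 6: 1039681/328776  (> 150432, stop)

168717/53353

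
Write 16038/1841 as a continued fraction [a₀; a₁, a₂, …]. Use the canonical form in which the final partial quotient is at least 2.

[8; 1, 2, 2, 7, 11, 1, 2]

Run the Euclidean algorithm, recording each quotient:
⌊16038/1841⌋ = 8, remainder 1310
⌊1841/1310⌋ = 1, remainder 531
⌊1310/531⌋ = 2, remainder 248
⌊531/248⌋ = 2, remainder 35
⌊248/35⌋ = 7, remainder 3
⌊35/3⌋ = 11, remainder 2
⌊3/2⌋ = 1, remainder 1
⌊2/1⌋ = 2, remainder 0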